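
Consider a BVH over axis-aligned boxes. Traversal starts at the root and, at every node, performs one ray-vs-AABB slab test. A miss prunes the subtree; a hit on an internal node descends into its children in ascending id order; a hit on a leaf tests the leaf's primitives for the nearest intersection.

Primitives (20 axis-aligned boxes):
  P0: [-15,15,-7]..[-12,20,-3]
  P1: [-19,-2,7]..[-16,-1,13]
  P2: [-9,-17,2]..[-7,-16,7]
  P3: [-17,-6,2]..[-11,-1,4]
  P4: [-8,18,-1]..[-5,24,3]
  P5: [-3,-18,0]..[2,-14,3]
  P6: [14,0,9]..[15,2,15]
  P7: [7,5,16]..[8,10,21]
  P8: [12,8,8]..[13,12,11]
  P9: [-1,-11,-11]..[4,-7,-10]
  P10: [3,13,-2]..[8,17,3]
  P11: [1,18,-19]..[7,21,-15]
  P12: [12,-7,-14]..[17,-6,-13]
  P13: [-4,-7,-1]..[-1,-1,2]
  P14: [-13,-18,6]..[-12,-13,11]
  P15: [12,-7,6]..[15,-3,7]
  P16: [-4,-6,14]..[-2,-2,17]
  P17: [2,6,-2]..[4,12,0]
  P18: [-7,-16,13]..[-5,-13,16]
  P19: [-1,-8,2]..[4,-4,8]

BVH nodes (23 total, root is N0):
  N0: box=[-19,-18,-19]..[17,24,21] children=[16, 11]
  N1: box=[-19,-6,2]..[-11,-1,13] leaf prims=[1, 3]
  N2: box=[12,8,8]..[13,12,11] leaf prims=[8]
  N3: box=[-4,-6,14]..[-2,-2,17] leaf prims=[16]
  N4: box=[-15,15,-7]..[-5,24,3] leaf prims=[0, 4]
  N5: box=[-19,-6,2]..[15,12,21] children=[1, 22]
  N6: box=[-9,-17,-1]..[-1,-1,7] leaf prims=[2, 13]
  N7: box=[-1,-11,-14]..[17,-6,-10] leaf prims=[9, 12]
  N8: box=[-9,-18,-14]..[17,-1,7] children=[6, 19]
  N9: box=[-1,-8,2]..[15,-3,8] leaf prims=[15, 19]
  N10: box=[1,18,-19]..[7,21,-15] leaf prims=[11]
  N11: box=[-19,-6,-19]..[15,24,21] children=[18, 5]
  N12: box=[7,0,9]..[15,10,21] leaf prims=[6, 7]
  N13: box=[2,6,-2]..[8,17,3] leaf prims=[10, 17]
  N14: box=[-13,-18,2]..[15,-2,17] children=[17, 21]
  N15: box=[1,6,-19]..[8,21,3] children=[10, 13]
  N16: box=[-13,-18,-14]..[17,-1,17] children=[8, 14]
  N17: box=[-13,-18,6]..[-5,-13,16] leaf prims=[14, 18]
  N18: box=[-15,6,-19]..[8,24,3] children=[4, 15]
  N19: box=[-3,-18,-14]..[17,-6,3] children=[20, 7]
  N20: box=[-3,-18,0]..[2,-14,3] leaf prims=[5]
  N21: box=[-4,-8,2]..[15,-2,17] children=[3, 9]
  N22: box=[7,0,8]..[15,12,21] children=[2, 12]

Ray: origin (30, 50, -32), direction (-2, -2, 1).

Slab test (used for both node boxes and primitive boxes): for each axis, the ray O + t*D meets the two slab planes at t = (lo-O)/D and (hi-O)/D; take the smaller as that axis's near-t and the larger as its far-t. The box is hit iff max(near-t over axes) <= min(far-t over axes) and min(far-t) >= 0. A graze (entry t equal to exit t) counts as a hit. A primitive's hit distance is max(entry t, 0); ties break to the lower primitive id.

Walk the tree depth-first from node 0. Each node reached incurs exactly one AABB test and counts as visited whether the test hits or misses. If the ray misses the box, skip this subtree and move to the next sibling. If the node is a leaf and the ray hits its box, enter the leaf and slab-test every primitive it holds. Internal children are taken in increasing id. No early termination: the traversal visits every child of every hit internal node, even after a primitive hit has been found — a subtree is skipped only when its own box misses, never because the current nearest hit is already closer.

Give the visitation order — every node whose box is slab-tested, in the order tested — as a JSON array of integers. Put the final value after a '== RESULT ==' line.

Walk:
N0 x:[13/2,49/2] y:[13,34] z:[13,53] -> hit [13,49/2], descend [11, 16]
  N11 x:[15/2,49/2] y:[13,28] z:[13,53] -> hit [13,49/2], descend [5, 18]
    N5 x:[15/2,49/2] y:[19,28] z:[34,53] -> miss, prune
    N18 x:[11,45/2] y:[13,22] z:[13,35] -> hit [13,22], descend [4, 15]
      N4 x:[35/2,45/2] y:[13,35/2] z:[25,35] -> miss, prune
      N15 x:[11,29/2] y:[29/2,22] z:[13,35] -> hit [29/2,29/2], descend [10, 13]
        N10 x:[23/2,29/2] y:[29/2,16] z:[13,17] -> hit [29/2,29/2] leaf, test {P11@t=29/2}
        N13 x:[11,14] y:[33/2,22] z:[30,35] -> miss, prune
  N16 x:[13/2,43/2] y:[51/2,34] z:[18,49] -> miss, prune

9 AABB tests over nodes [0, 11, 5, 18, 4, 15, 10, 13, 16]; 1 leaf entered; closest P11.

== RESULT ==
[0, 11, 5, 18, 4, 15, 10, 13, 16]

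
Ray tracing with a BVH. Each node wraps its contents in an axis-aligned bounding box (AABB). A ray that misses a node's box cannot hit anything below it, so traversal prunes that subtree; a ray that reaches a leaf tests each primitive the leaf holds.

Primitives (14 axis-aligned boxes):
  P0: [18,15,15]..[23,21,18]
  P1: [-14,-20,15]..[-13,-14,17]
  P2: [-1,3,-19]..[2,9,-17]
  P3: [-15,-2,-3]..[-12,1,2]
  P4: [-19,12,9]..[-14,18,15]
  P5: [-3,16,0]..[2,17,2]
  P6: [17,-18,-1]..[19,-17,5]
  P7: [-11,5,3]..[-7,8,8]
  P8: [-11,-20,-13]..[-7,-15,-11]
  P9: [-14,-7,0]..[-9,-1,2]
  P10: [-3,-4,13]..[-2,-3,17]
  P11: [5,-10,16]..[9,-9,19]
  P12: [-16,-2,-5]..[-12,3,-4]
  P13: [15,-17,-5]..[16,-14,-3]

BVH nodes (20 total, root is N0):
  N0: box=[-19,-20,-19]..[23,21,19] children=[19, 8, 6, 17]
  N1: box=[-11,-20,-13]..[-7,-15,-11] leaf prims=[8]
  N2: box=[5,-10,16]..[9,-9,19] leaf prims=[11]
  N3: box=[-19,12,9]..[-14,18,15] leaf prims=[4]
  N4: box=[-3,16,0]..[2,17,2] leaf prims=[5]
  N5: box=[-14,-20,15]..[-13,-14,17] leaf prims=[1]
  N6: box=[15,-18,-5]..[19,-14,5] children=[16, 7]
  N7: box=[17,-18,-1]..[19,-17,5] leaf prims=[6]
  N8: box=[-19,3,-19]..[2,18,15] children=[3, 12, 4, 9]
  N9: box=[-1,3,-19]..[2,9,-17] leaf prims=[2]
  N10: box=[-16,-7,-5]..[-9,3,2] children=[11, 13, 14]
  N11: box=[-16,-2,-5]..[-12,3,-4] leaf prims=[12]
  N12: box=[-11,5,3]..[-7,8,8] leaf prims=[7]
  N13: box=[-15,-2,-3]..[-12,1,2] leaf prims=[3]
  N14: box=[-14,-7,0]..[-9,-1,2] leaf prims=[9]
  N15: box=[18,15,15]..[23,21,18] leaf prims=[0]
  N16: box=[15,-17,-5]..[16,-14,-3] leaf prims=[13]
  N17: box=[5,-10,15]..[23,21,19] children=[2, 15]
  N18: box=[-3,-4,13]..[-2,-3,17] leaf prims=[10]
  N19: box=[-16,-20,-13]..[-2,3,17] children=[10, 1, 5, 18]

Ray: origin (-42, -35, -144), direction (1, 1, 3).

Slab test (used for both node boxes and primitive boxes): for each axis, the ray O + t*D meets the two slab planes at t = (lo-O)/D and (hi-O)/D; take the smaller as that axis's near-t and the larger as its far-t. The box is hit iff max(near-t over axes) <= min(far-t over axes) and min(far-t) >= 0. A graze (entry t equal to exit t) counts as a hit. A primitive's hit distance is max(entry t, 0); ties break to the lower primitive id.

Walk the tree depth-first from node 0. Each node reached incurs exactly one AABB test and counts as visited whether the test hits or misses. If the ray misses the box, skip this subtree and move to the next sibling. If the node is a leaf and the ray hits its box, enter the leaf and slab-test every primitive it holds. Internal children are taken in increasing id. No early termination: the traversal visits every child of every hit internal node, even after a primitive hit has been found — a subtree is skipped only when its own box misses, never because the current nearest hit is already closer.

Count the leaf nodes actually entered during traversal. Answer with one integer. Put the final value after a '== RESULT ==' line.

Traverse from the root:
N0 x:[23,65] y:[15,56] z:[125/3,163/3] -> hit [125/3,163/3], descend [6, 8, 17, 19]
  N6 x:[57,61] y:[17,21] z:[139/3,149/3] -> miss, prune
  N8 x:[23,44] y:[38,53] z:[125/3,53] -> hit [125/3,44], descend [3, 4, 9, 12]
    N3 x:[23,28] y:[47,53] z:[51,53] -> miss, prune
    N4 x:[39,44] y:[51,52] z:[48,146/3] -> miss, prune
    N9 x:[41,44] y:[38,44] z:[125/3,127/3] -> hit [125/3,127/3] leaf, test {P2@t=125/3}
    N12 x:[31,35] y:[40,43] z:[49,152/3] -> miss, prune
  N17 x:[47,65] y:[25,56] z:[53,163/3] -> hit [53,163/3], descend [2, 15]
    N2 x:[47,51] y:[25,26] z:[160/3,163/3] -> miss, prune
    N15 x:[60,65] y:[50,56] z:[53,54] -> miss, prune
  N19 x:[26,40] y:[15,38] z:[131/3,161/3] -> miss, prune

Visited [0, 6, 8, 3, 4, 9, 12, 17, 2, 15, 19]. Tests: 11 box, 1 leaf. Nearest: P2.

== RESULT ==
1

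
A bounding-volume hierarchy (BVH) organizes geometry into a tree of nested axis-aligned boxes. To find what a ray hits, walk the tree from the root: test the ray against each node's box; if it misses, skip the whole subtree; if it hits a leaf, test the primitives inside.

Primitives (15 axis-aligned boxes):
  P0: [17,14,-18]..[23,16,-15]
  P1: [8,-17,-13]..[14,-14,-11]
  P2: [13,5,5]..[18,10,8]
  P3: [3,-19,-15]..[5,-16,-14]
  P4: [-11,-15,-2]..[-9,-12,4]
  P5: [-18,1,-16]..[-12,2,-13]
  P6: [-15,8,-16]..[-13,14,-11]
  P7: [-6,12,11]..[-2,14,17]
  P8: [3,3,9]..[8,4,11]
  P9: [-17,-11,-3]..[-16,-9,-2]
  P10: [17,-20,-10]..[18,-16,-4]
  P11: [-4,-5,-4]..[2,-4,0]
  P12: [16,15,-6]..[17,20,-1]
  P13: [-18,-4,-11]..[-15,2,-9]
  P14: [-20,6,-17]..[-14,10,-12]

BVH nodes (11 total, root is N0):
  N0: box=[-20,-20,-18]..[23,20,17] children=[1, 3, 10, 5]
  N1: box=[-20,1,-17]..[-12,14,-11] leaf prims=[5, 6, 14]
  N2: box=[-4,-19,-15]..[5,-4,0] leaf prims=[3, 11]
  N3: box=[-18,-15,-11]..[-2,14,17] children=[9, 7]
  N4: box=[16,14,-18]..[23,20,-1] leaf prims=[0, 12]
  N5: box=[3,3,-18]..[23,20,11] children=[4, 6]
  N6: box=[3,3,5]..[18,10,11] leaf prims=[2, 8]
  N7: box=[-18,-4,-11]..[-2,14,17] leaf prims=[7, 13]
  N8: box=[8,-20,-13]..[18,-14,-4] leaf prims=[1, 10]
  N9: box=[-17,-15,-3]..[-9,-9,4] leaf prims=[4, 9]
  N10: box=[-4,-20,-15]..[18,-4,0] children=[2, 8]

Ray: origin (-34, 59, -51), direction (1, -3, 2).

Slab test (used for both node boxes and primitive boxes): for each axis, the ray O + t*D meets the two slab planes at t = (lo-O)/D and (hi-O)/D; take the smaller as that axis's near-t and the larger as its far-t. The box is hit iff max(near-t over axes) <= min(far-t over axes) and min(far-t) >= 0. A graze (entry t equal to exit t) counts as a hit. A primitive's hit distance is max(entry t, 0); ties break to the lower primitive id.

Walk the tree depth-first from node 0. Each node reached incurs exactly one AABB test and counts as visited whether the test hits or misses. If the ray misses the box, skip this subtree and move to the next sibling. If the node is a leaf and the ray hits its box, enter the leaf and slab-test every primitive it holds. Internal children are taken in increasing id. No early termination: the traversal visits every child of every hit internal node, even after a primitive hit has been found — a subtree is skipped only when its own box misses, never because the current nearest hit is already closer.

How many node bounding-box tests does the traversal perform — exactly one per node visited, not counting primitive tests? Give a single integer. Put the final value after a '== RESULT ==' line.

Trace the traversal:
N0 x:[14,57] y:[13,79/3] z:[33/2,34] -> hit [33/2,79/3], descend [1, 3, 5, 10]
  N1 x:[14,22] y:[15,58/3] z:[17,20] -> hit [17,58/3] leaf, test {P5@t=19, P6(miss), P14@t=17}
  N3 x:[16,32] y:[15,74/3] z:[20,34] -> hit [20,74/3], descend [7, 9]
    N7 x:[16,32] y:[15,21] z:[20,34] -> hit [20,21] leaf, test {P7(miss), P13(miss)}
    N9 x:[17,25] y:[68/3,74/3] z:[24,55/2] -> hit [24,74/3] leaf, test {P4@t=49/2, P9(miss)}
  N5 x:[37,57] y:[13,56/3] z:[33/2,31] -> miss, prune
  N10 x:[30,52] y:[21,79/3] z:[18,51/2] -> miss, prune

Summary -> nodes [0, 1, 3, 7, 9, 5, 10]; box-tests=7; leaf-entries=3; first=P14

== RESULT ==
7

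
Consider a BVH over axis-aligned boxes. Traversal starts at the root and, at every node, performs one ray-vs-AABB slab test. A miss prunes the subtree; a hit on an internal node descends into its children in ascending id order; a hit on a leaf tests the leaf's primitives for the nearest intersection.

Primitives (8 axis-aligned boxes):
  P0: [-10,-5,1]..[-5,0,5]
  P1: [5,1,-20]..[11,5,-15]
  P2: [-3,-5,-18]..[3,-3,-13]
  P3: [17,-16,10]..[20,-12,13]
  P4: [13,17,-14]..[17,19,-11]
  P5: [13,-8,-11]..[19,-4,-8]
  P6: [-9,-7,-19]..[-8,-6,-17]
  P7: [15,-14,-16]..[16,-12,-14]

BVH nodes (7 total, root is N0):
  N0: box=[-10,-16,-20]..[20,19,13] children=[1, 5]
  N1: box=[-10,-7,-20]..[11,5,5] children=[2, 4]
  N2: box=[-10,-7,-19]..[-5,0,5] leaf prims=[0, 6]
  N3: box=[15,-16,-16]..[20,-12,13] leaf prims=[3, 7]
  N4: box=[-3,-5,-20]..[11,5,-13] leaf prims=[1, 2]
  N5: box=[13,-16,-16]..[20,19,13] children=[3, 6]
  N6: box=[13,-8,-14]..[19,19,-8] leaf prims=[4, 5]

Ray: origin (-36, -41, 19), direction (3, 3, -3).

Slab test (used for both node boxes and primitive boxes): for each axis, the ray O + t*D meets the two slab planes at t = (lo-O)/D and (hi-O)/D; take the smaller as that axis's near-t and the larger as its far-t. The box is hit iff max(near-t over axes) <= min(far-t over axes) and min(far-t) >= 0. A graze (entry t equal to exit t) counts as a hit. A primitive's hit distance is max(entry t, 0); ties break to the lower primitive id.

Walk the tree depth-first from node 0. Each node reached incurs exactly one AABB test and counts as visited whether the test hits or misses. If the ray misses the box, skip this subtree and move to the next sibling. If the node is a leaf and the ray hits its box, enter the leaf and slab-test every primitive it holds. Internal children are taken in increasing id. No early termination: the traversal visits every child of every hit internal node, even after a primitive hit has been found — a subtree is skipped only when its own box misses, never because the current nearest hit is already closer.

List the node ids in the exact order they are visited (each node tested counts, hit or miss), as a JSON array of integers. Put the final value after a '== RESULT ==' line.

Walk:
N0 x:[26/3,56/3] y:[25/3,20] z:[2,13] -> hit [26/3,13], descend [1, 5]
  N1 x:[26/3,47/3] y:[34/3,46/3] z:[14/3,13] -> hit [34/3,13], descend [2, 4]
    N2 x:[26/3,31/3] y:[34/3,41/3] z:[14/3,38/3] -> miss, prune
    N4 x:[11,47/3] y:[12,46/3] z:[32/3,13] -> hit [12,13] leaf, test {P1(miss), P2@t=12}
  N5 x:[49/3,56/3] y:[25/3,20] z:[2,35/3] -> miss, prune

Summary -> nodes [0, 1, 2, 4, 5]; box-tests=5; leaf-entries=1; first=P2

== RESULT ==
[0, 1, 2, 4, 5]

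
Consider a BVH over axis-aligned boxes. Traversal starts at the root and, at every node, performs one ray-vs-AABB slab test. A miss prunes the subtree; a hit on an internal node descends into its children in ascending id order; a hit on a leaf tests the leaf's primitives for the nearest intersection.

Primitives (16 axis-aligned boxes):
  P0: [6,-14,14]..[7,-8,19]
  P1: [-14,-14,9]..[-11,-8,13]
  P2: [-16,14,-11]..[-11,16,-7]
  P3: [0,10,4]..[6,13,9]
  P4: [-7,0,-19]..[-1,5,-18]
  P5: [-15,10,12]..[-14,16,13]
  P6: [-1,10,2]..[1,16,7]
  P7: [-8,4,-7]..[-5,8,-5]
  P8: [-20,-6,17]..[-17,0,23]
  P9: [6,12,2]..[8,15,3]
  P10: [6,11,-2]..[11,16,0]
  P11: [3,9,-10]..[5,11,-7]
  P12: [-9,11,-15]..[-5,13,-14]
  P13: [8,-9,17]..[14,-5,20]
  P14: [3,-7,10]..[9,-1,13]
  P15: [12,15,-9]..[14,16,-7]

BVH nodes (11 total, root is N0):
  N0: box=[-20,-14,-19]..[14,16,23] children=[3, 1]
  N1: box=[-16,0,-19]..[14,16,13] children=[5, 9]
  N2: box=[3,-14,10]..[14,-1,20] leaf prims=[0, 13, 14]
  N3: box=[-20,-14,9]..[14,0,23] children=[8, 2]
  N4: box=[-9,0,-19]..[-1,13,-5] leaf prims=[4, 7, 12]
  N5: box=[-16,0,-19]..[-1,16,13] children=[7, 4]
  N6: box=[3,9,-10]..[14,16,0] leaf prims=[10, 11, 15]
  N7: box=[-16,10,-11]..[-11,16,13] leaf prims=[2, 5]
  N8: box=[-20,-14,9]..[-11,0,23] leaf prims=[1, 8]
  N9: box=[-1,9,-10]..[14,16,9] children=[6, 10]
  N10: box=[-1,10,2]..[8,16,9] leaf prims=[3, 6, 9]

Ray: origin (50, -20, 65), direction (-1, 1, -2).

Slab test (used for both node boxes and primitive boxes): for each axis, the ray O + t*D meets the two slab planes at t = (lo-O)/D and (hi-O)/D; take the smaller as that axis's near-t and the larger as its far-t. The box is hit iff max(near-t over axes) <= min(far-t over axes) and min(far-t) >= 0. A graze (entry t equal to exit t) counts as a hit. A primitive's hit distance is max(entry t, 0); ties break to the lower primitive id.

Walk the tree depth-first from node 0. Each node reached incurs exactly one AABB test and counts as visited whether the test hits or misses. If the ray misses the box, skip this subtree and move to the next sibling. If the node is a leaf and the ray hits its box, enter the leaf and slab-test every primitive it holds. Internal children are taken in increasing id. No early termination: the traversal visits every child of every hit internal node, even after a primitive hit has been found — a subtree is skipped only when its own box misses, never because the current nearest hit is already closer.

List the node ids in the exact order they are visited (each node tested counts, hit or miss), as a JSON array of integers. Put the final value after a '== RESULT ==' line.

Trace the traversal:
N0 x:[36,70] y:[6,36] z:[21,42] -> hit [36,36], descend [1, 3]
  N1 x:[36,66] y:[20,36] z:[26,42] -> hit [36,36], descend [5, 9]
    N5 x:[51,66] y:[20,36] z:[26,42] -> miss, prune
    N9 x:[36,51] y:[29,36] z:[28,75/2] -> hit [36,36], descend [6, 10]
      N6 x:[36,47] y:[29,36] z:[65/2,75/2] -> hit [36,36] leaf, test {P10(miss), P11(miss), P15@t=36}
      N10 x:[42,51] y:[30,36] z:[28,63/2] -> miss, prune
  N3 x:[36,70] y:[6,20] z:[21,28] -> miss, prune

Visited [0, 1, 5, 9, 6, 10, 3]. Tests: 7 box, 1 leaf. Nearest: P15.

== RESULT ==
[0, 1, 5, 9, 6, 10, 3]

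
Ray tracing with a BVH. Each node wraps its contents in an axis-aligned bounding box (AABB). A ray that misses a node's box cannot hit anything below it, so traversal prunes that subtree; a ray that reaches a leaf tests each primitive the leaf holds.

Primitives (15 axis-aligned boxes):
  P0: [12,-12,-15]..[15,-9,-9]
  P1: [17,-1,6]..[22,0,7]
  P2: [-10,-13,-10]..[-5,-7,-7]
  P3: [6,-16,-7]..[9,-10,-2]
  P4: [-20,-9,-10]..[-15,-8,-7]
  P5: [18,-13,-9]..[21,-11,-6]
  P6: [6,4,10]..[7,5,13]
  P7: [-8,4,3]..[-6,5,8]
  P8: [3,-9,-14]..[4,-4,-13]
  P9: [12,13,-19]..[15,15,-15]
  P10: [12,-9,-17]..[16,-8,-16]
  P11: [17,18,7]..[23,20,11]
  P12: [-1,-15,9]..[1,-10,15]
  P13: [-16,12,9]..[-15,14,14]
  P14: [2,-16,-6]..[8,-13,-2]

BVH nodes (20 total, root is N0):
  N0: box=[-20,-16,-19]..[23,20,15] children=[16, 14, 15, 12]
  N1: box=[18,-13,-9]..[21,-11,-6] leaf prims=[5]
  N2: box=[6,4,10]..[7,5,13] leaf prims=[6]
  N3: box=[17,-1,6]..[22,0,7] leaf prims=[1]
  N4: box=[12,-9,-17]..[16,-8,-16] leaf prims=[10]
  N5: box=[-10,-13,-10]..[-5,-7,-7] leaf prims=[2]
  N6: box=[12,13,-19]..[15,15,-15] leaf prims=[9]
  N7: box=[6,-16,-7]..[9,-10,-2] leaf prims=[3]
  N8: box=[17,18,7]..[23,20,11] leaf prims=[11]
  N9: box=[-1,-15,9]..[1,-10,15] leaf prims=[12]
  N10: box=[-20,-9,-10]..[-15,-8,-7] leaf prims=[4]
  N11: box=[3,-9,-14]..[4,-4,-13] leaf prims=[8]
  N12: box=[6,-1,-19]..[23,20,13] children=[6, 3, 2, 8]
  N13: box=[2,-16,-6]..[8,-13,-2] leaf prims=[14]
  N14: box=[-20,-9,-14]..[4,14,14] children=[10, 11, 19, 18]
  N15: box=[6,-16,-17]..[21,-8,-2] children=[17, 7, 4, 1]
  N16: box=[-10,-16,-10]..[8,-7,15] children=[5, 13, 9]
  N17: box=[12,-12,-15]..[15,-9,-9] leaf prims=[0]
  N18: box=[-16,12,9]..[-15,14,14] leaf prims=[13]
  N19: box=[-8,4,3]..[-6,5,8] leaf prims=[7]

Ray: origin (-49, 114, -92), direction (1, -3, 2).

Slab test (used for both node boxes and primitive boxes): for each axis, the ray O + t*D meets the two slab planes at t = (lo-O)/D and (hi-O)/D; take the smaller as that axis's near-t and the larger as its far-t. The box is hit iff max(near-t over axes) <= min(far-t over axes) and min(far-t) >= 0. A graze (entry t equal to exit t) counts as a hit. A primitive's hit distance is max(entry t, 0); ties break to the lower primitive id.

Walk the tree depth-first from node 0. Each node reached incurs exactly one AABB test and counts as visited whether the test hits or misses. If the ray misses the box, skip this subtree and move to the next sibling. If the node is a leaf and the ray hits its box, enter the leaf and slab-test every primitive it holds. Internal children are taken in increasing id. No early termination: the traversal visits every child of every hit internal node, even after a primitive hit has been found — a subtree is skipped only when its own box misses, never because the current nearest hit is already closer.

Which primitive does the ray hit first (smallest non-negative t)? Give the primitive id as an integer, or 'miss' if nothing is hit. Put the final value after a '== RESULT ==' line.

Trace the traversal:
N0 x:[29,72] y:[94/3,130/3] z:[73/2,107/2] -> hit [73/2,130/3], descend [12, 14, 15, 16]
  N12 x:[55,72] y:[94/3,115/3] z:[73/2,105/2] -> miss, prune
  N14 x:[29,53] y:[100/3,41] z:[39,53] -> hit [39,41], descend [10, 11, 18, 19]
    N10 x:[29,34] y:[122/3,41] z:[41,85/2] -> miss, prune
    N11 x:[52,53] y:[118/3,41] z:[39,79/2] -> miss, prune
    N18 x:[33,34] y:[100/3,34] z:[101/2,53] -> miss, prune
    N19 x:[41,43] y:[109/3,110/3] z:[95/2,50] -> miss, prune
  N15 x:[55,70] y:[122/3,130/3] z:[75/2,45] -> miss, prune
  N16 x:[39,57] y:[121/3,130/3] z:[41,107/2] -> hit [41,130/3], descend [5, 9, 13]
    N5 x:[39,44] y:[121/3,127/3] z:[41,85/2] -> hit [41,127/3] leaf, test {P2@t=41}
    N9 x:[48,50] y:[124/3,43] z:[101/2,107/2] -> miss, prune
    N13 x:[51,57] y:[127/3,130/3] z:[43,45] -> miss, prune

Summary -> nodes [0, 12, 14, 10, 11, 18, 19, 15, 16, 5, 9, 13]; box-tests=12; leaf-entries=1; first=P2

== RESULT ==
2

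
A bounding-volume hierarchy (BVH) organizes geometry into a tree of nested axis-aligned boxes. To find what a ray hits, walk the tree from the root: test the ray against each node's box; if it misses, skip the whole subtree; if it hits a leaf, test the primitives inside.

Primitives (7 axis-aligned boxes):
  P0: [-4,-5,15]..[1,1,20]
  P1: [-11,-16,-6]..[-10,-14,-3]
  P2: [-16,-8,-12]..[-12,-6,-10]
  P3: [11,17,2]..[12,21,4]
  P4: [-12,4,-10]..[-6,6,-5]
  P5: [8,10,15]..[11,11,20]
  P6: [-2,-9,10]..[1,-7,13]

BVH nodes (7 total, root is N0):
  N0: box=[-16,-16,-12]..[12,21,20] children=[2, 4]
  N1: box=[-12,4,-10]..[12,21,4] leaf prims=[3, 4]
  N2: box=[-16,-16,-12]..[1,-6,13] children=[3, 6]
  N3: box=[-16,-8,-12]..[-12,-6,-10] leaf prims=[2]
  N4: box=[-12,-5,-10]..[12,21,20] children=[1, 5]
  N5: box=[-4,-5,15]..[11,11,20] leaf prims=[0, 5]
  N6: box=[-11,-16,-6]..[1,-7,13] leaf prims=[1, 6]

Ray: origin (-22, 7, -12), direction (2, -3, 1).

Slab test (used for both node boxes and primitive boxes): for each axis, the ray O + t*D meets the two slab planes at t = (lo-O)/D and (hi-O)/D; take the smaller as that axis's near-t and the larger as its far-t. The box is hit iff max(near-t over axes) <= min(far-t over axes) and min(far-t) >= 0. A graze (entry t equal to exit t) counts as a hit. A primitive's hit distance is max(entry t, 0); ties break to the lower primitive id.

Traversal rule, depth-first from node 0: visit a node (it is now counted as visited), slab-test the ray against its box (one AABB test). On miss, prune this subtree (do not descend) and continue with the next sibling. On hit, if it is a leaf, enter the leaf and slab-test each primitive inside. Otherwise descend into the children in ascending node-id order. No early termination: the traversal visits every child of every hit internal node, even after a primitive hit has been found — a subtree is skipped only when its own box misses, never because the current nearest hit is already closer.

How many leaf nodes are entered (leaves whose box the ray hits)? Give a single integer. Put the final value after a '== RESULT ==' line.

Traverse from the root:
N0 x:[3,17] y:[-14/3,23/3] z:[0,32] -> hit [3,23/3], descend [2, 4]
  N2 x:[3,23/2] y:[13/3,23/3] z:[0,25] -> hit [13/3,23/3], descend [3, 6]
    N3 x:[3,5] y:[13/3,5] z:[0,2] -> miss, prune
    N6 x:[11/2,23/2] y:[14/3,23/3] z:[6,25] -> hit [6,23/3] leaf, test {P1(miss), P6(miss)}
  N4 x:[5,17] y:[-14/3,4] z:[2,32] -> miss, prune

5 AABB tests over nodes [0, 2, 3, 6, 4]; 1 leaf entered; closest miss.

== RESULT ==
1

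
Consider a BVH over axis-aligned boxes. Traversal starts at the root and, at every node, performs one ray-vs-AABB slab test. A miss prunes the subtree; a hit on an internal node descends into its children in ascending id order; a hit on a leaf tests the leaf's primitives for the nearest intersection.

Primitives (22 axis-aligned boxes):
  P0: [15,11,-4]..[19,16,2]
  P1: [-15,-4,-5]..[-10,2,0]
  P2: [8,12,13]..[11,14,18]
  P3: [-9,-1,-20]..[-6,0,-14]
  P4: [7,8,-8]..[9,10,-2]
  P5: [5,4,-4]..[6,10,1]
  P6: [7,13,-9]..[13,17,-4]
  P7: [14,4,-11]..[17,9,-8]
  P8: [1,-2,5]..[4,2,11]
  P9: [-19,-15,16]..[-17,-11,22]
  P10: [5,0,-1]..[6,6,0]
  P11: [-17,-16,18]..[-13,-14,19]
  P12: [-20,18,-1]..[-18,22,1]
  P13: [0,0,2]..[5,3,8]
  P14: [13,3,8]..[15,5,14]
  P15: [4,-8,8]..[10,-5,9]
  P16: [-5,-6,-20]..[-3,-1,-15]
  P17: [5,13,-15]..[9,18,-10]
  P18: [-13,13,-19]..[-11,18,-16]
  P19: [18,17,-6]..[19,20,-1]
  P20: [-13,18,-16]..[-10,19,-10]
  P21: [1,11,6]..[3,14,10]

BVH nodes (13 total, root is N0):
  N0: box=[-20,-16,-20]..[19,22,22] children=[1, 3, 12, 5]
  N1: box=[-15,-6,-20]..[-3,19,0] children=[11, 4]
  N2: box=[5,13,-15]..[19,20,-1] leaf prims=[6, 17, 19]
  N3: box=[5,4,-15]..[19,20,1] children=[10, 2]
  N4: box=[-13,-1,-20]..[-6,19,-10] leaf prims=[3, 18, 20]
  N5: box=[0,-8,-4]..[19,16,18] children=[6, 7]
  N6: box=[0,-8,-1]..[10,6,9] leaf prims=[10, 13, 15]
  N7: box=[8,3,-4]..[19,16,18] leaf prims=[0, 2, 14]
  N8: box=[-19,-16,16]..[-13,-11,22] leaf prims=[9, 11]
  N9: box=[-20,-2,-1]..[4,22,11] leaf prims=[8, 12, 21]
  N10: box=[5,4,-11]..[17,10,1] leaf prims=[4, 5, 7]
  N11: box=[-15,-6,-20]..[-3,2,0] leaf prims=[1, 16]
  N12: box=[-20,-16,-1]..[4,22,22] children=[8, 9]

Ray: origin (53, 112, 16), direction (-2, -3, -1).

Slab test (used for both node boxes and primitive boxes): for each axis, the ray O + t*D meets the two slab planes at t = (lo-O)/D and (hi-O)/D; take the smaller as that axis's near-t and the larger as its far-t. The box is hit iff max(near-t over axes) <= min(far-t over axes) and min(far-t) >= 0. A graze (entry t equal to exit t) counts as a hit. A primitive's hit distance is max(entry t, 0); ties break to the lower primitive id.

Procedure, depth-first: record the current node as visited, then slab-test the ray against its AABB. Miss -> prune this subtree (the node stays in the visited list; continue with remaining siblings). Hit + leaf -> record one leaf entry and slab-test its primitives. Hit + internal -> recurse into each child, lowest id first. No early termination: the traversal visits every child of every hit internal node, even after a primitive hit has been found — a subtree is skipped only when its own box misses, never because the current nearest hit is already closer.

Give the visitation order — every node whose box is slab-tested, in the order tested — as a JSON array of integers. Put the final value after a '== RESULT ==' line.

Traverse from the root:
N0 x:[17,73/2] y:[30,128/3] z:[-6,36] -> hit [30,36], descend [1, 3, 5, 12]
  N1 x:[28,34] y:[31,118/3] z:[16,36] -> hit [31,34], descend [4, 11]
    N4 x:[59/2,33] y:[31,113/3] z:[26,36] -> hit [31,33] leaf, test {P3(miss), P18@t=32, P20(miss)}
    N11 x:[28,34] y:[110/3,118/3] z:[16,36] -> miss, prune
  N3 x:[17,24] y:[92/3,36] z:[15,31] -> miss, prune
  N5 x:[17,53/2] y:[32,40] z:[-2,20] -> miss, prune
  N12 x:[49/2,73/2] y:[30,128/3] z:[-6,17] -> miss, prune

Summary -> nodes [0, 1, 4, 11, 3, 5, 12]; box-tests=7; leaf-entries=1; first=P18

== RESULT ==
[0, 1, 4, 11, 3, 5, 12]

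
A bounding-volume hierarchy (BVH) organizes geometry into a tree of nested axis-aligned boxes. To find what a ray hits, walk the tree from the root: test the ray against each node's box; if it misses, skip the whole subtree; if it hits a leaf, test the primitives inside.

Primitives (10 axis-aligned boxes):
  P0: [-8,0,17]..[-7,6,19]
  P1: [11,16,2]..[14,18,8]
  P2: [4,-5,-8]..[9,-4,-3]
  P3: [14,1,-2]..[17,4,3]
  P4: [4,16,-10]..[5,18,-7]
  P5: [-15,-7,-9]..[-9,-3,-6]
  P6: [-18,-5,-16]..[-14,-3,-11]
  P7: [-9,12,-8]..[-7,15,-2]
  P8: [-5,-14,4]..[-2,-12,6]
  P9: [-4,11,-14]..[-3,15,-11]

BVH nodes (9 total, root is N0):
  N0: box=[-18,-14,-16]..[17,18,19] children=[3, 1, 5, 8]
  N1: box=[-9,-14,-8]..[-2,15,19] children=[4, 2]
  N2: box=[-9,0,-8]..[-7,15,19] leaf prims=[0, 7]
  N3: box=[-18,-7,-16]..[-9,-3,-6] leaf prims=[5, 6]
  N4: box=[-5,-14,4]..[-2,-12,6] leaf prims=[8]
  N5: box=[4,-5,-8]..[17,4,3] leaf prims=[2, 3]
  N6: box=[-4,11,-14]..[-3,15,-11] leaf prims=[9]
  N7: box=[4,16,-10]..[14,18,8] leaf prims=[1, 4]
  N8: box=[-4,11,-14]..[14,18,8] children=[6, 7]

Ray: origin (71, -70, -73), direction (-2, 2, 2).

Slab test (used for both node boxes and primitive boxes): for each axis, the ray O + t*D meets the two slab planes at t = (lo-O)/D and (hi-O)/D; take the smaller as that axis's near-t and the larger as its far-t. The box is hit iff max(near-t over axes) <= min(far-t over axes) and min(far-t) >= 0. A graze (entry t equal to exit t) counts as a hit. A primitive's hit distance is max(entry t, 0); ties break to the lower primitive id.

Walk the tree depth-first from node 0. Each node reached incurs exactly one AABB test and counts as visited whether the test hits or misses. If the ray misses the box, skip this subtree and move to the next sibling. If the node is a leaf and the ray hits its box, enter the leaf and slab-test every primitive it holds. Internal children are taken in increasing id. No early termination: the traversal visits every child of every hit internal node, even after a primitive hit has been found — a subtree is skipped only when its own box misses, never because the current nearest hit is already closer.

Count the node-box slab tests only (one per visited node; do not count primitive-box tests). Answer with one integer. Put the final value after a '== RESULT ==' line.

Walk:
N0 x:[27,89/2] y:[28,44] z:[57/2,46] -> hit [57/2,44], descend [1, 3, 5, 8]
  N1 x:[73/2,40] y:[28,85/2] z:[65/2,46] -> hit [73/2,40], descend [2, 4]
    N2 x:[39,40] y:[35,85/2] z:[65/2,46] -> hit [39,40] leaf, test {P0(miss), P7(miss)}
    N4 x:[73/2,38] y:[28,29] z:[77/2,79/2] -> miss, prune
  N3 x:[40,89/2] y:[63/2,67/2] z:[57/2,67/2] -> miss, prune
  N5 x:[27,67/2] y:[65/2,37] z:[65/2,38] -> hit [65/2,67/2] leaf, test {P2@t=65/2, P3(miss)}
  N8 x:[57/2,75/2] y:[81/2,44] z:[59/2,81/2] -> miss, prune

7 AABB tests over nodes [0, 1, 2, 4, 3, 5, 8]; 2 leaves entered; closest P2.

== RESULT ==
7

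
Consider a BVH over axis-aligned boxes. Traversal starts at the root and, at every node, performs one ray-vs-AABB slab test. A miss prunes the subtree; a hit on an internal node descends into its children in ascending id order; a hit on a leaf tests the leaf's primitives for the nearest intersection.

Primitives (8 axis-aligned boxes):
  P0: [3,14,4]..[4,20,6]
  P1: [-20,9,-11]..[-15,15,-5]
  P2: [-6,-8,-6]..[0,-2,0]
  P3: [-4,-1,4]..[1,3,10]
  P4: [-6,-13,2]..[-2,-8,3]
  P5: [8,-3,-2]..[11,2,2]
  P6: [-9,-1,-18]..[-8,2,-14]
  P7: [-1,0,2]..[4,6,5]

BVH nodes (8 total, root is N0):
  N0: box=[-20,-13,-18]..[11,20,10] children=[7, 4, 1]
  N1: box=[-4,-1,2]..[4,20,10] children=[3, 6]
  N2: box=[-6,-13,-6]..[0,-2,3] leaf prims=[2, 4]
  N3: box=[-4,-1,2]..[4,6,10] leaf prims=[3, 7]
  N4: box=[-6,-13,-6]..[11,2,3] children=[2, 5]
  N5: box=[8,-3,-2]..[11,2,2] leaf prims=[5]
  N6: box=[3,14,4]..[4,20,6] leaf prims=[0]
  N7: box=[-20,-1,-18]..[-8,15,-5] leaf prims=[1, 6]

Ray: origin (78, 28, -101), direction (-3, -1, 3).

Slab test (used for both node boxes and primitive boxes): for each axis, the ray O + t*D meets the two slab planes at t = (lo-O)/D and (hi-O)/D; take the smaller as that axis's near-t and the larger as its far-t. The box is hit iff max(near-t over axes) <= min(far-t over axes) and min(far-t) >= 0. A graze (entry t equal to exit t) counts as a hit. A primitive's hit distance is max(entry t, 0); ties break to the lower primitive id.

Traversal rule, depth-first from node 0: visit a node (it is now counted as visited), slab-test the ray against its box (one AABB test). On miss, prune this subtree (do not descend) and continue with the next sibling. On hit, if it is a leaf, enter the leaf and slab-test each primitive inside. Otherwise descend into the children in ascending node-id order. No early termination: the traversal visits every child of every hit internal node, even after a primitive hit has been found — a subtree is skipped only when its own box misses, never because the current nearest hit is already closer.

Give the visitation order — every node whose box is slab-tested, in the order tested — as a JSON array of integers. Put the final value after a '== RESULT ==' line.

Trace the traversal:
N0 x:[67/3,98/3] y:[8,41] z:[83/3,37] -> hit [83/3,98/3], descend [1, 4, 7]
  N1 x:[74/3,82/3] y:[8,29] z:[103/3,37] -> miss, prune
  N4 x:[67/3,28] y:[26,41] z:[95/3,104/3] -> miss, prune
  N7 x:[86/3,98/3] y:[13,29] z:[83/3,32] -> hit [86/3,29] leaf, test {P1(miss), P6@t=86/3}

4 AABB tests over nodes [0, 1, 4, 7]; 1 leaf entered; closest P6.

== RESULT ==
[0, 1, 4, 7]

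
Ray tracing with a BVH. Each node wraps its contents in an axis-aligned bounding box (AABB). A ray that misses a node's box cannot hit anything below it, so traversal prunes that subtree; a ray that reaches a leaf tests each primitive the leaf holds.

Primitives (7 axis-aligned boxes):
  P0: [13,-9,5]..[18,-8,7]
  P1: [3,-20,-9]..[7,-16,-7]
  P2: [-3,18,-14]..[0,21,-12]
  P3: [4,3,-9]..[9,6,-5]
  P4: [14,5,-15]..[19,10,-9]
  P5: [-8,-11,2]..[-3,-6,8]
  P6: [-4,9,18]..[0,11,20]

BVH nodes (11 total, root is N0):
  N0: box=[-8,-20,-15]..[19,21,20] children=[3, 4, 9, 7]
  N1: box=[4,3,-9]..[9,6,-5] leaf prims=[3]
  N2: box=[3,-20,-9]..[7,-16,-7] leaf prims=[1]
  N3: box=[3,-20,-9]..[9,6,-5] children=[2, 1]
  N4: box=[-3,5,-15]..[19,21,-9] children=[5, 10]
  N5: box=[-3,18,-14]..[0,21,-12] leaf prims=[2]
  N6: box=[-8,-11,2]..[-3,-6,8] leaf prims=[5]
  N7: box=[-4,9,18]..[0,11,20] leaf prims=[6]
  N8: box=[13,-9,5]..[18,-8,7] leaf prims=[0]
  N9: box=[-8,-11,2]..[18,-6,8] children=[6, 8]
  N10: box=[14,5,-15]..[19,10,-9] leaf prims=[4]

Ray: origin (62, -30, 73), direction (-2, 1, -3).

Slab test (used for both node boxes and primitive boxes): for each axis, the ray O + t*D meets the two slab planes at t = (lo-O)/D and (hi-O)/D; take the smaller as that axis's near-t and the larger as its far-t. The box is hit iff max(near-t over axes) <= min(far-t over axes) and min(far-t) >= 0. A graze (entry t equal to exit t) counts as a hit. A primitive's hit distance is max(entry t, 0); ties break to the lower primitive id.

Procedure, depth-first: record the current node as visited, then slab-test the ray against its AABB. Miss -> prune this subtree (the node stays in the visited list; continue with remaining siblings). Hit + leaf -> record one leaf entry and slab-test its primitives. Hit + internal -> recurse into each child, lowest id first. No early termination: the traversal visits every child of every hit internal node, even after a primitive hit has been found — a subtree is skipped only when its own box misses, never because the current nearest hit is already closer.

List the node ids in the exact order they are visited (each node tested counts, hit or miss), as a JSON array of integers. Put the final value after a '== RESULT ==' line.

Walk:
N0 x:[43/2,35] y:[10,51] z:[53/3,88/3] -> hit [43/2,88/3], descend [3, 4, 7, 9]
  N3 x:[53/2,59/2] y:[10,36] z:[26,82/3] -> hit [53/2,82/3], descend [1, 2]
    N1 x:[53/2,29] y:[33,36] z:[26,82/3] -> miss, prune
    N2 x:[55/2,59/2] y:[10,14] z:[80/3,82/3] -> miss, prune
  N4 x:[43/2,65/2] y:[35,51] z:[82/3,88/3] -> miss, prune
  N7 x:[31,33] y:[39,41] z:[53/3,55/3] -> miss, prune
  N9 x:[22,35] y:[19,24] z:[65/3,71/3] -> hit [22,71/3], descend [6, 8]
    N6 x:[65/2,35] y:[19,24] z:[65/3,71/3] -> miss, prune
    N8 x:[22,49/2] y:[21,22] z:[22,68/3] -> hit [22,22] leaf, test {P0@t=22}

9 AABB tests over nodes [0, 3, 1, 2, 4, 7, 9, 6, 8]; 1 leaf entered; closest P0.

== RESULT ==
[0, 3, 1, 2, 4, 7, 9, 6, 8]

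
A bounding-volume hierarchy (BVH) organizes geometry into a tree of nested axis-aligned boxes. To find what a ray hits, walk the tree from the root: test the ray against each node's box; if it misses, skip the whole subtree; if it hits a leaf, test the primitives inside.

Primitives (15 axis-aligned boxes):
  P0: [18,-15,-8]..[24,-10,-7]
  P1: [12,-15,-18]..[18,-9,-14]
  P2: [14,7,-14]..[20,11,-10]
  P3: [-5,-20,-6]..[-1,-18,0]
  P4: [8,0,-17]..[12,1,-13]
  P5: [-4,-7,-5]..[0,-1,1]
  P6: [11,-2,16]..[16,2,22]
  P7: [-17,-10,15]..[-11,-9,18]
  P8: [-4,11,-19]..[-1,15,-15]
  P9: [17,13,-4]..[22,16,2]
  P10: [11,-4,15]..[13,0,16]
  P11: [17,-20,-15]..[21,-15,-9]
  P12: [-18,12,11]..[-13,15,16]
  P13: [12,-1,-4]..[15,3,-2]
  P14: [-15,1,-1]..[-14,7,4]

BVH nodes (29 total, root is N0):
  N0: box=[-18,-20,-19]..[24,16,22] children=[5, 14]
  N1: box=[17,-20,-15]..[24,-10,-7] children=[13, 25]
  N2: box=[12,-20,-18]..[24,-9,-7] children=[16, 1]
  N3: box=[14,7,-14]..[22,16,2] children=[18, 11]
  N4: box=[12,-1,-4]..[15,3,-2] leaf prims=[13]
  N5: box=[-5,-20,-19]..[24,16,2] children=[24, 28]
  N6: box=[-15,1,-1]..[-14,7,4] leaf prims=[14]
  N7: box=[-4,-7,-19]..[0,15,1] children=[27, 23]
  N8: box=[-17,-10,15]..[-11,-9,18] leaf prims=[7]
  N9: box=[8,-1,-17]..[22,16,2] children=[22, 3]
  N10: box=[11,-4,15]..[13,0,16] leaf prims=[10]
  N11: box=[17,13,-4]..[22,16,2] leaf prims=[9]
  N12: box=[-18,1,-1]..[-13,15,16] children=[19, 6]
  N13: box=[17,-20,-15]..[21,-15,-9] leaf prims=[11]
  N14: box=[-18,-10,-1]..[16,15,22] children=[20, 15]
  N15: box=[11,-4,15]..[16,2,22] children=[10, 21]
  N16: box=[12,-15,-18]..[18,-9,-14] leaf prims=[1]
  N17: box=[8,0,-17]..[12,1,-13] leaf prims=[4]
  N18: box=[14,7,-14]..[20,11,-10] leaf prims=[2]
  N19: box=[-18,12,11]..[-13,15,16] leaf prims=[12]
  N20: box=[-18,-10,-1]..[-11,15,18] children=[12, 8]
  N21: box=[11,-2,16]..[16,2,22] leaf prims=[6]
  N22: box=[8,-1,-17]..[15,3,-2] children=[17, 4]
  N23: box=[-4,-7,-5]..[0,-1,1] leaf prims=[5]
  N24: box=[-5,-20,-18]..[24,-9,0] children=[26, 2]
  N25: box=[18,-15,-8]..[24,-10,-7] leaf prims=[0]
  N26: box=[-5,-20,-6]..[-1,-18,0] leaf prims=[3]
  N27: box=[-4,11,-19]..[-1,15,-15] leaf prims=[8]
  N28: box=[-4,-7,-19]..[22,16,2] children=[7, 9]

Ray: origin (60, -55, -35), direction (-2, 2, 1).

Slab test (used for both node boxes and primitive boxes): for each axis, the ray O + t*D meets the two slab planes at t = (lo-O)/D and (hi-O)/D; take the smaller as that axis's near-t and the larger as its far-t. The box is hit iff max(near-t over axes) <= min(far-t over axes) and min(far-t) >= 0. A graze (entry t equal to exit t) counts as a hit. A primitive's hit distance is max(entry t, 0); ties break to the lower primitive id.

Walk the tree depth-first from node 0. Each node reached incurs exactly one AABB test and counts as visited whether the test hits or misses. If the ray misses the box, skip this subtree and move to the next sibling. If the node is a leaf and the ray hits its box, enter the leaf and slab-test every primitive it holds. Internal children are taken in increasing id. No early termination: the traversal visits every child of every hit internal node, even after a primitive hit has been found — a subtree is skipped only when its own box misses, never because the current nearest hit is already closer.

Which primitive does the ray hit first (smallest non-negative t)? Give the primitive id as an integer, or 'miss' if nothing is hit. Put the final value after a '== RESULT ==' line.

Walk:
N0 x:[18,39] y:[35/2,71/2] z:[16,57] -> hit [18,71/2], descend [5, 14]
  N5 x:[18,65/2] y:[35/2,71/2] z:[16,37] -> hit [18,65/2], descend [24, 28]
    N24 x:[18,65/2] y:[35/2,23] z:[17,35] -> hit [18,23], descend [2, 26]
      N2 x:[18,24] y:[35/2,23] z:[17,28] -> hit [18,23], descend [1, 16]
        N1 x:[18,43/2] y:[35/2,45/2] z:[20,28] -> hit [20,43/2], descend [13, 25]
          N13 x:[39/2,43/2] y:[35/2,20] z:[20,26] -> hit [20,20] leaf, test {P11@t=20}
          N25 x:[18,21] y:[20,45/2] z:[27,28] -> miss, prune
        N16 x:[21,24] y:[20,23] z:[17,21] -> hit [21,21] leaf, test {P1@t=21}
      N26 x:[61/2,65/2] y:[35/2,37/2] z:[29,35] -> miss, prune
    N28 x:[19,32] y:[24,71/2] z:[16,37] -> hit [24,32], descend [7, 9]
      N7 x:[30,32] y:[24,35] z:[16,36] -> hit [30,32], descend [23, 27]
        N23 x:[30,32] y:[24,27] z:[30,36] -> miss, prune
        N27 x:[61/2,32] y:[33,35] z:[16,20] -> miss, prune
      N9 x:[19,26] y:[27,71/2] z:[18,37] -> miss, prune
  N14 x:[22,39] y:[45/2,35] z:[34,57] -> hit [34,35], descend [15, 20]
    N15 x:[22,49/2] y:[51/2,57/2] z:[50,57] -> miss, prune
    N20 x:[71/2,39] y:[45/2,35] z:[34,53] -> miss, prune

17 AABB tests over nodes [0, 5, 24, 2, 1, 13, 25, 16, 26, 28, 7, 23, 27, 9, 14, 15, 20]; 2 leaves entered; closest P11.

== RESULT ==
11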